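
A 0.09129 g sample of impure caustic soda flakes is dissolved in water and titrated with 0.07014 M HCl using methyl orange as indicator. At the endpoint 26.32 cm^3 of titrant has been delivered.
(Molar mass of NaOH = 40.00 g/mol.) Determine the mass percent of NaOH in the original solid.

80.89 %

NaOH + HCl → NaCl + H2O
n(HCl) = 0.02632 L × 0.07014 mol/L = 1.846 × 10^-3 mol
n(NaOH) = 1.846 × 10^-3 mol (1:1 ratio)
mass of NaOH = 1.846 × 10^-3 × 40.00 g/mol = 0.07384 g
% NaOH = 0.07384 / 0.09129 × 100 = 80.89 %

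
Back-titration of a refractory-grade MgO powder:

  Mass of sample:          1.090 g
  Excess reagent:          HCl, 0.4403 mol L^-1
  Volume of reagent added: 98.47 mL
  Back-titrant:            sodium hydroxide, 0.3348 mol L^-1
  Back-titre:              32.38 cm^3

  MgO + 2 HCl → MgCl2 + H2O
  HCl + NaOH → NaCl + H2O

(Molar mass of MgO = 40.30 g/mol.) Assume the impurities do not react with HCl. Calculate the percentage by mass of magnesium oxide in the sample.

n(HCl) added = 0.09847 × 0.4403 = 0.04336 mol
n(NaOH) used in back-titration = 0.03238 × 0.3348 = 0.01084 mol
n(HCl) left over = 0.01084 mol (1:1 ratio)
n(HCl) consumed by analyte = 0.04336 − 0.01084 = 0.03252 mol
From the 1:2 ratio, n(MgO) = 1/2 × 0.03252 = 0.01626 mol
mass of MgO = 0.01626 × 40.30 = 0.6552 g
% MgO = 0.6552 / 1.090 × 100 = 60.11 %

60.11 %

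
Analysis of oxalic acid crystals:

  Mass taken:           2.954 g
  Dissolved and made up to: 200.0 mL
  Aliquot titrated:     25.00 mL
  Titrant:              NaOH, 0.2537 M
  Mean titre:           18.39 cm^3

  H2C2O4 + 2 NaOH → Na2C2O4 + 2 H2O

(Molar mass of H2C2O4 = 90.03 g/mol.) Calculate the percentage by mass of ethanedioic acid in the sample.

n(NaOH) per titration = 0.01839 × 0.2537 = 4.666 × 10^-3 mol
From the 1:2 ratio, n(H2C2O4) in each aliquot = 1/2 × 4.666 × 10^-3 = 2.333 × 10^-3 mol
n(H2C2O4) in the whole flask = 2.333 × 10^-3 × 200.0/25.00 = 0.01866 mol
mass of H2C2O4 = 0.01866 × 90.03 = 1.680 g
% H2C2O4 = 1.680 / 2.954 × 100 = 56.88 %

56.88 %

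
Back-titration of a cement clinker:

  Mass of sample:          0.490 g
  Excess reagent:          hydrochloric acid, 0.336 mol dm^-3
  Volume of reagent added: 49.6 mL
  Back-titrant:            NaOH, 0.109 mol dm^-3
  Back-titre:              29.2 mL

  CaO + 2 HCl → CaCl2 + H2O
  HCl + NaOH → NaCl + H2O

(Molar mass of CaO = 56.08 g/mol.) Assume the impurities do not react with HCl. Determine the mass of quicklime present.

0.378 g

n(HCl) added = 0.0496 × 0.336 = 0.0167 mol
n(NaOH) used in back-titration = 0.0292 × 0.109 = 3.18 × 10^-3 mol
n(HCl) left over = 3.18 × 10^-3 mol (1:1 ratio)
n(HCl) consumed by analyte = 0.0167 − 3.18 × 10^-3 = 0.0135 mol
From the 1:2 ratio, n(CaO) = 1/2 × 0.0135 = 6.74 × 10^-3 mol
mass of CaO = 6.74 × 10^-3 × 56.08 = 0.378 g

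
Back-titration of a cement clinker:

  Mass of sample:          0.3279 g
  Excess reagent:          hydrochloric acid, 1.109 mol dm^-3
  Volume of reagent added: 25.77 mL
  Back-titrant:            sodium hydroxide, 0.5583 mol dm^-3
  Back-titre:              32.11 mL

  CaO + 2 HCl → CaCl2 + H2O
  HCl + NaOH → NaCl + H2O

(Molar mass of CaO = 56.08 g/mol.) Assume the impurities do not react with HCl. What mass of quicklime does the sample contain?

0.2987 g

n(HCl) added = 0.02577 × 1.109 = 0.02858 mol
n(NaOH) used in back-titration = 0.03211 × 0.5583 = 0.01793 mol
n(HCl) left over = 0.01793 mol (1:1 ratio)
n(HCl) consumed by analyte = 0.02858 − 0.01793 = 0.01065 mol
From the 1:2 ratio, n(CaO) = 1/2 × 0.01065 = 5.326 × 10^-3 mol
mass of CaO = 5.326 × 10^-3 × 56.08 = 0.2987 g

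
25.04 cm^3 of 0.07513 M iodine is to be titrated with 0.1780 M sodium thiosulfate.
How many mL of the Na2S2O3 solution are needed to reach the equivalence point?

I2 + 2 S2O3^2- → 2 I^- + S4O6^2-
n(I2) = 0.02504 L × 0.07513 mol/L = 1.881 × 10^-3 mol
From the 2:1 stoichiometry, n(Na2S2O3) = 2/1 × 1.881 × 10^-3 = 3.763 × 10^-3 mol
V(Na2S2O3) = 3.763 × 10^-3 mol / 0.1780 mol/L = 0.02114 L = 21.14 mL

21.14 mL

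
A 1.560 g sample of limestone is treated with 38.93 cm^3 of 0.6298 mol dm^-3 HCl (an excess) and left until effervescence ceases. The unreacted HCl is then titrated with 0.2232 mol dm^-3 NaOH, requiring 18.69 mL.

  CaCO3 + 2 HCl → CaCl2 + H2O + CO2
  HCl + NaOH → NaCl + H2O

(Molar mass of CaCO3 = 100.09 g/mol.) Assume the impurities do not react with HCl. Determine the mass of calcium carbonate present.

n(HCl) added = 0.03893 × 0.6298 = 0.02452 mol
n(NaOH) used in back-titration = 0.01869 × 0.2232 = 4.172 × 10^-3 mol
n(HCl) left over = 4.172 × 10^-3 mol (1:1 ratio)
n(HCl) consumed by analyte = 0.02452 − 4.172 × 10^-3 = 0.02035 mol
From the 1:2 ratio, n(CaCO3) = 1/2 × 0.02035 = 0.01017 mol
mass of CaCO3 = 0.01017 × 100.09 = 1.018 g

1.018 g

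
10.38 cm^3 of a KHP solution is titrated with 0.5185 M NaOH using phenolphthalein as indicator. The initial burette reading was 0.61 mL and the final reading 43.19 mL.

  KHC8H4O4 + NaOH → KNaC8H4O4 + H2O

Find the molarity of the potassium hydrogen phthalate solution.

n(NaOH) = 0.04258 L × 0.5185 mol/L = 0.02208 mol
n(KHC8H4O4) = 0.02208 mol (1:1 mole ratio)
[KHC8H4O4] = 0.02208 mol / 0.01038 L = 2.127 mol/L

2.127 M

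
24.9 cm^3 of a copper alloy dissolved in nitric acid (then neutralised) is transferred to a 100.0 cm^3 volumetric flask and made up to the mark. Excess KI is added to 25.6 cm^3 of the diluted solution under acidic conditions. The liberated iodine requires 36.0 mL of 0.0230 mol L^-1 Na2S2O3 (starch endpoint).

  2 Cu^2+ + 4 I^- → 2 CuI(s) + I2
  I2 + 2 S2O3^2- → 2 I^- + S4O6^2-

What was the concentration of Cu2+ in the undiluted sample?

0.130 mol/L

n(S2O3^2-) = 0.0360 × 0.0230 = 8.28 × 10^-4 mol
n(I2) = n(S2O3^2-)/2 = 4.14 × 10^-4 mol
From the 2:1 ratio, n(Cu2+) in the aliquot = 2/1 × 4.14 × 10^-4 = 8.28 × 10^-4 mol
[Cu2+]_dilute = 8.28 × 10^-4 / 0.0256 = 0.0323 mol/L
[Cu2+]_original = 0.0323 × 100.0/24.9 = 0.130 mol/L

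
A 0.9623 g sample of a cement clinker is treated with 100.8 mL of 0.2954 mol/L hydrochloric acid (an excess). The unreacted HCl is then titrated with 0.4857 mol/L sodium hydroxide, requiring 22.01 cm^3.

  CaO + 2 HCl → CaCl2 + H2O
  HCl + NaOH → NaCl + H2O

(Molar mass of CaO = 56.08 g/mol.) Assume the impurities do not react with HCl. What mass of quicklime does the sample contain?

n(HCl) added = 0.1008 × 0.2954 = 0.02978 mol
n(NaOH) used in back-titration = 0.02201 × 0.4857 = 0.01069 mol
n(HCl) left over = 0.01069 mol (1:1 ratio)
n(HCl) consumed by analyte = 0.02978 − 0.01069 = 0.01909 mol
From the 1:2 ratio, n(CaO) = 1/2 × 0.01909 = 9.543 × 10^-3 mol
mass of CaO = 9.543 × 10^-3 × 56.08 = 0.5352 g

0.5352 g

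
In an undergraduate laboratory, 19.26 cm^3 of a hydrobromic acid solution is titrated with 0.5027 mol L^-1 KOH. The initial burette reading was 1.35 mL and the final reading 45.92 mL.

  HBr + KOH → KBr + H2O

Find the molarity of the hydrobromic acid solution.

1.163 mol/L

n(KOH) = 0.04457 L × 0.5027 mol/L = 0.02241 mol
n(HBr) = 0.02241 mol (1:1 mole ratio)
[HBr] = 0.02241 mol / 0.01926 L = 1.163 mol/L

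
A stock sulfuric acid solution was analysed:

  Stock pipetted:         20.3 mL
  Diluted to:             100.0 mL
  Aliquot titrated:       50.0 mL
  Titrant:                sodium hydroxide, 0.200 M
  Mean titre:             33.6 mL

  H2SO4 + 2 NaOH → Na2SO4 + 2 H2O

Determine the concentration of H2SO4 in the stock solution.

0.331 M

n(NaOH) = 0.0336 × 0.200 = 6.72 × 10^-3 mol
From the 1:2 ratio, n(H2SO4) in the aliquot = 1/2 × 6.72 × 10^-3 = 3.36 × 10^-3 mol
[H2SO4]_dilute = 3.36 × 10^-3 / 0.0500 = 0.0672 mol/L
Dilution factor = 100.0 / 20.3 = 4.926
[H2SO4]_stock = 0.0672 × 4.926 = 0.331 mol/L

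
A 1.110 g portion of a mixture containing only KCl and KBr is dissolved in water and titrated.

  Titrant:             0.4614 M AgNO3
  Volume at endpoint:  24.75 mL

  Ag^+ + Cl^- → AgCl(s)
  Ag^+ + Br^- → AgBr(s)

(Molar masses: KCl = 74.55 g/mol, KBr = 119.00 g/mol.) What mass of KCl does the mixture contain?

0.4175 g

n(AgNO3) = 0.02475 × 0.4614 = 0.01142 mol
Let x = n(KCl), y = n(KBr).
Titrant: 1x + 1y = 0.01142;  mass: 74.55x + 119.00y = 1.110
Solving, x = 5.600 × 10^-3 mol, y = 5.819 × 10^-3 mol
mass of KCl = 5.600 × 10^-3 × 74.55 = 0.4175 g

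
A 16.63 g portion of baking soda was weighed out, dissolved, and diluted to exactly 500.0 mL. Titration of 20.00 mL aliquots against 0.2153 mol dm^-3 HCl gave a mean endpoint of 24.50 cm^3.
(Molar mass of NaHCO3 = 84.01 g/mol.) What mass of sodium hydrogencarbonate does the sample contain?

11.08 g

NaHCO3 + HCl → NaCl + H2O + CO2
n(HCl) per titration = 0.02450 × 0.2153 = 5.275 × 10^-3 mol
n(NaHCO3) in each aliquot = 5.275 × 10^-3 mol (1:1 ratio)
n(NaHCO3) in the whole flask = 5.275 × 10^-3 × 500.0/20.00 = 0.1319 mol
mass of NaHCO3 = 0.1319 × 84.01 = 11.08 g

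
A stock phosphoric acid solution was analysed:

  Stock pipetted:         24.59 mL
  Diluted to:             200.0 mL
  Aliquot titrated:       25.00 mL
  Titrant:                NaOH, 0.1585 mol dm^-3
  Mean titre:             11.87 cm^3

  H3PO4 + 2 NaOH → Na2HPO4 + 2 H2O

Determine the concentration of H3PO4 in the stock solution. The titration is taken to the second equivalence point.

0.3060 mol/L

n(NaOH) = 0.01187 × 0.1585 = 1.881 × 10^-3 mol
From the 1:2 ratio, n(H3PO4) in the aliquot = 1/2 × 1.881 × 10^-3 = 9.407 × 10^-4 mol
[H3PO4]_dilute = 9.407 × 10^-4 / 0.02500 = 0.03763 mol/L
Dilution factor = 200.0 / 24.59 = 8.133
[H3PO4]_stock = 0.03763 × 8.133 = 0.3060 mol/L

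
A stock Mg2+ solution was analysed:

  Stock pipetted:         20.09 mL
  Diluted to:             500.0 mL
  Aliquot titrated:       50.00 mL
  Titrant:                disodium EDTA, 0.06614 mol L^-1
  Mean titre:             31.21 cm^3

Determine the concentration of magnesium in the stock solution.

1.027 mol/L

Mg^2+ + EDTA^4- → [Mg(EDTA)]^2-
n(EDTA) = 0.03121 × 0.06614 = 2.064 × 10^-3 mol
n(Mg2+) in the aliquot = 2.064 × 10^-3 mol (1:1 ratio)
[Mg2+]_dilute = 2.064 × 10^-3 / 0.05000 = 0.04128 mol/L
Dilution factor = 500.0 / 20.09 = 24.89
[Mg2+]_stock = 0.04128 × 24.89 = 1.027 mol/L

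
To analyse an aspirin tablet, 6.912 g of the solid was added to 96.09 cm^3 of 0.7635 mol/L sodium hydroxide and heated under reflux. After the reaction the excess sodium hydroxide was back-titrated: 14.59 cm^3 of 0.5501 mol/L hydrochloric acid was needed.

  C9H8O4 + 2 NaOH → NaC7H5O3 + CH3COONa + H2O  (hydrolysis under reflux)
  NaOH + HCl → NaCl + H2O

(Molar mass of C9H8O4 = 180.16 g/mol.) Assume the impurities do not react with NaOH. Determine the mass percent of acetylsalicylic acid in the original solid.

n(NaOH) added = 0.09609 × 0.7635 = 0.07336 mol
n(HCl) used in back-titration = 0.01459 × 0.5501 = 8.026 × 10^-3 mol
n(NaOH) left over = 8.026 × 10^-3 mol (1:1 ratio)
n(NaOH) consumed by analyte = 0.07336 − 8.026 × 10^-3 = 0.06534 mol
From the 1:2 ratio, n(C9H8O4) = 1/2 × 0.06534 = 0.03267 mol
mass of C9H8O4 = 0.03267 × 180.16 = 5.886 g
% C9H8O4 = 5.886 / 6.912 × 100 = 85.15 %

85.15 %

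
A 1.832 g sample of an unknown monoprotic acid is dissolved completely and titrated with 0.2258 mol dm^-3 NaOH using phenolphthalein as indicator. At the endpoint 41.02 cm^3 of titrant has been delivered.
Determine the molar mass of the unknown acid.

197.8 g/mol

n(NaOH) = 0.04102 L × 0.2258 mol/L = 9.262 × 10^-3 mol
n(HA) = 9.262 × 10^-3 mol (1:1 ratio)
M = m / n = 1.832 g / 9.262 × 10^-3 mol = 197.8 g/mol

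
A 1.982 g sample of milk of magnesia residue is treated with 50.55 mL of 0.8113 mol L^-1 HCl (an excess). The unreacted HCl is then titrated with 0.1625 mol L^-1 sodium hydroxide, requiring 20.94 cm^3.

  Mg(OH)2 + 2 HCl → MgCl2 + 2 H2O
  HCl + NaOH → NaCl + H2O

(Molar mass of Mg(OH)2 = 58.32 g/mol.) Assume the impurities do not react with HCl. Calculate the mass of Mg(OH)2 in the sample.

n(HCl) added = 0.05055 × 0.8113 = 0.04101 mol
n(NaOH) used in back-titration = 0.02094 × 0.1625 = 3.403 × 10^-3 mol
n(HCl) left over = 3.403 × 10^-3 mol (1:1 ratio)
n(HCl) consumed by analyte = 0.04101 − 3.403 × 10^-3 = 0.03761 mol
From the 1:2 ratio, n(Mg(OH)2) = 1/2 × 0.03761 = 0.01880 mol
mass of Mg(OH)2 = 0.01880 × 58.32 = 1.097 g

1.097 g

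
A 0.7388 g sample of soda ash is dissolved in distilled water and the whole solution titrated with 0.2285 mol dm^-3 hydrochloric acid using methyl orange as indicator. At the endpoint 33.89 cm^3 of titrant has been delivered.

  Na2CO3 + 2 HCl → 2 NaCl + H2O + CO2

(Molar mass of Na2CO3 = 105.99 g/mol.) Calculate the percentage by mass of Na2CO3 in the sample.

n(HCl) = 0.03389 L × 0.2285 mol/L = 7.744 × 10^-3 mol
From the 1:2 ratio, n(Na2CO3) = 1/2 × 7.744 × 10^-3 = 3.872 × 10^-3 mol
mass of Na2CO3 = 3.872 × 10^-3 × 105.99 g/mol = 0.4104 g
% Na2CO3 = 0.4104 / 0.7388 × 100 = 55.55 %

55.55 %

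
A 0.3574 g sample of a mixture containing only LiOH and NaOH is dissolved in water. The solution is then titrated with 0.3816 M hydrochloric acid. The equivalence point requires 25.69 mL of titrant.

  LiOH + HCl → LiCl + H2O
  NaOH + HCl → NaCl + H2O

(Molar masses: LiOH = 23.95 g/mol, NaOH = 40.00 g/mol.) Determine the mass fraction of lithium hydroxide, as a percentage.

14.50 %

n(HCl) = 0.02569 × 0.3816 = 9.803 × 10^-3 mol
Let x = n(LiOH), y = n(NaOH).
Titrant: 1x + 1y = 9.803 × 10^-3;  mass: 23.95x + 40.00y = 0.3574
Solving, x = 2.164 × 10^-3 mol, y = 7.639 × 10^-3 mol
mass of LiOH = 2.164 × 10^-3 × 23.95 = 0.05183 g
% LiOH = 0.05183 / 0.3574 × 100 = 14.50 %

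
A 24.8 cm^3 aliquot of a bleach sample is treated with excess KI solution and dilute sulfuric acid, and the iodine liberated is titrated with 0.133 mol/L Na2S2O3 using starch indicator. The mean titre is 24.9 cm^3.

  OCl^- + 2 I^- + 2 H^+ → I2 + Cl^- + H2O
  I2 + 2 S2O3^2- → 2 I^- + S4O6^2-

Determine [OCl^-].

n(S2O3^2-) = 0.0249 × 0.133 = 3.31 × 10^-3 mol
n(I2) = n(S2O3^2-)/2 = 1.66 × 10^-3 mol
n(OCl^-) in the aliquot = 1.66 × 10^-3 mol (1:1 ratio)
[OCl^-] = 1.66 × 10^-3 / 0.0248 = 0.0668 mol/L

0.0668 mol/L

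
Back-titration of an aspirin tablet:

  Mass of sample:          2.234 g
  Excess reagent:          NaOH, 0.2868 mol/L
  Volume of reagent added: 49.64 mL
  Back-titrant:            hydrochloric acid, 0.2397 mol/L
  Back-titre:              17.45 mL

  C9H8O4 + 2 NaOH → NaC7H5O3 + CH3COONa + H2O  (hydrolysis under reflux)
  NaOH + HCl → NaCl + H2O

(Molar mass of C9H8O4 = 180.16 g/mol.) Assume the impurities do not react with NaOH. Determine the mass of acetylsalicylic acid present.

0.9057 g

n(NaOH) added = 0.04964 × 0.2868 = 0.01424 mol
n(HCl) used in back-titration = 0.01745 × 0.2397 = 4.183 × 10^-3 mol
n(NaOH) left over = 4.183 × 10^-3 mol (1:1 ratio)
n(NaOH) consumed by analyte = 0.01424 − 4.183 × 10^-3 = 0.01005 mol
From the 1:2 ratio, n(C9H8O4) = 1/2 × 0.01005 = 5.027 × 10^-3 mol
mass of C9H8O4 = 5.027 × 10^-3 × 180.16 = 0.9057 g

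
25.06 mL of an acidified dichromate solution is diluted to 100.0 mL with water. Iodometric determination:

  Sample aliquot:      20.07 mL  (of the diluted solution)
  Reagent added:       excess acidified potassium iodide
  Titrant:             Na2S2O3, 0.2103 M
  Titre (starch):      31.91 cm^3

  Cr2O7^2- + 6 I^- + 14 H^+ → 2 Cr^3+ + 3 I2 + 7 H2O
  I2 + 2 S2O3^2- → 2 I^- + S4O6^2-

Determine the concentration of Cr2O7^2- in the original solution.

n(S2O3^2-) = 0.03191 × 0.2103 = 6.711 × 10^-3 mol
n(I2) = n(S2O3^2-)/2 = 3.355 × 10^-3 mol
From the 1:3 ratio, n(Cr2O7^2-) in the aliquot = 1/3 × 3.355 × 10^-3 = 1.118 × 10^-3 mol
[Cr2O7^2-]_dilute = 1.118 × 10^-3 / 0.02007 = 0.05573 mol/L
[Cr2O7^2-]_original = 0.05573 × 100.0/25.06 = 0.2224 mol/L

0.2224 M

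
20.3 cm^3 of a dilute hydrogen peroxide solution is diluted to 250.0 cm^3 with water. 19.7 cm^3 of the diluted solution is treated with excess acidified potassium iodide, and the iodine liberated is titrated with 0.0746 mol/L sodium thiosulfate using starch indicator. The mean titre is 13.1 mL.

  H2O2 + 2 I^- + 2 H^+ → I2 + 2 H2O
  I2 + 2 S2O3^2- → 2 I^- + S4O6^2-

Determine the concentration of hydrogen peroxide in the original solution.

0.305 mol/L

n(S2O3^2-) = 0.0131 × 0.0746 = 9.77 × 10^-4 mol
n(I2) = n(S2O3^2-)/2 = 4.89 × 10^-4 mol
n(H2O2) in the aliquot = 4.89 × 10^-4 mol (1:1 ratio)
[H2O2]_dilute = 4.89 × 10^-4 / 0.0197 = 0.0248 mol/L
[H2O2]_original = 0.0248 × 250.0/20.3 = 0.305 mol/L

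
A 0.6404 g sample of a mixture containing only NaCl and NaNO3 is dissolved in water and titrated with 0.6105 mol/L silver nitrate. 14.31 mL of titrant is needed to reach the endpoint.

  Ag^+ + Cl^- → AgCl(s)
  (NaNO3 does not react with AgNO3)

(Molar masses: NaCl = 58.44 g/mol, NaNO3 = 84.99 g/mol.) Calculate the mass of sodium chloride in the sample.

0.5105 g

n(AgNO3) = 0.01431 × 0.6105 = 8.736 × 10^-3 mol
Let x = n(NaCl), y = n(NaNO3).
Titrant: 1x = 8.736 × 10^-3;  mass: 58.44x + 84.99y = 0.6404
Solving, x = 8.736 × 10^-3 mol, y = 1.528 × 10^-3 mol
mass of NaCl = 8.736 × 10^-3 × 58.44 = 0.5105 g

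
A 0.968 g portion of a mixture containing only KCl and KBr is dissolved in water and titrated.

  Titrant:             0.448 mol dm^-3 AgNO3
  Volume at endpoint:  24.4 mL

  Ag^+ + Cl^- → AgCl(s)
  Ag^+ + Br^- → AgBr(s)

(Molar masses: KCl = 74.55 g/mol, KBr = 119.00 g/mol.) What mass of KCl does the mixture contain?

0.558 g

n(AgNO3) = 0.0244 × 0.448 = 0.0109 mol
Let x = n(KCl), y = n(KBr).
Titrant: 1x + 1y = 0.0109;  mass: 74.55x + 119.00y = 0.968
Solving, x = 7.49 × 10^-3 mol, y = 3.44 × 10^-3 mol
mass of KCl = 7.49 × 10^-3 × 74.55 = 0.558 g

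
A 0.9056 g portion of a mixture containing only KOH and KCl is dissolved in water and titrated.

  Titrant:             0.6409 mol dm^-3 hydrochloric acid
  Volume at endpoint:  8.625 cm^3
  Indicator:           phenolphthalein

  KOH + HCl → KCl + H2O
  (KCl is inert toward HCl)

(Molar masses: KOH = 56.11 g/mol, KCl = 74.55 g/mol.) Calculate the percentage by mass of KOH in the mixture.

34.25 %

n(HCl) = 0.008625 × 0.6409 = 5.528 × 10^-3 mol
Let x = n(KOH), y = n(KCl).
Titrant: 1x = 5.528 × 10^-3;  mass: 56.11x + 74.55y = 0.9056
Solving, x = 5.528 × 10^-3 mol, y = 7.987 × 10^-3 mol
mass of KOH = 5.528 × 10^-3 × 56.11 = 0.3102 g
% KOH = 0.3102 / 0.9056 × 100 = 34.25 %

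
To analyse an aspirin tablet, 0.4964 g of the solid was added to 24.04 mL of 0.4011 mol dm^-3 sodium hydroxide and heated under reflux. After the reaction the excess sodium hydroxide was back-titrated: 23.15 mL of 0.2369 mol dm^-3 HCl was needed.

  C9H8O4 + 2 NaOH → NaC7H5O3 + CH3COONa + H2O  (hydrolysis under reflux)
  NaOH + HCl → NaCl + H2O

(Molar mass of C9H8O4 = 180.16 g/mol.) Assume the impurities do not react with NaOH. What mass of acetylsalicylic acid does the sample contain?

0.3746 g

n(NaOH) added = 0.02404 × 0.4011 = 9.642 × 10^-3 mol
n(HCl) used in back-titration = 0.02315 × 0.2369 = 5.484 × 10^-3 mol
n(NaOH) left over = 5.484 × 10^-3 mol (1:1 ratio)
n(NaOH) consumed by analyte = 9.642 × 10^-3 − 5.484 × 10^-3 = 4.158 × 10^-3 mol
From the 1:2 ratio, n(C9H8O4) = 1/2 × 4.158 × 10^-3 = 2.079 × 10^-3 mol
mass of C9H8O4 = 2.079 × 10^-3 × 180.16 = 0.3746 g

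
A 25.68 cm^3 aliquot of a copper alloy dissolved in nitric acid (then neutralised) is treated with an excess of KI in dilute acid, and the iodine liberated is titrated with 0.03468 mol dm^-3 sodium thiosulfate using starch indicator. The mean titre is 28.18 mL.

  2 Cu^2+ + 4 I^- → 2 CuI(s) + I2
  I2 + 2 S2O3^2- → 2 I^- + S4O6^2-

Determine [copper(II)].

n(S2O3^2-) = 0.02818 × 0.03468 = 9.773 × 10^-4 mol
n(I2) = n(S2O3^2-)/2 = 4.886 × 10^-4 mol
From the 2:1 ratio, n(Cu2+) in the aliquot = 2/1 × 4.886 × 10^-4 = 9.773 × 10^-4 mol
[Cu2+] = 9.773 × 10^-4 / 0.02568 = 0.03806 mol/L

0.03806 mol/L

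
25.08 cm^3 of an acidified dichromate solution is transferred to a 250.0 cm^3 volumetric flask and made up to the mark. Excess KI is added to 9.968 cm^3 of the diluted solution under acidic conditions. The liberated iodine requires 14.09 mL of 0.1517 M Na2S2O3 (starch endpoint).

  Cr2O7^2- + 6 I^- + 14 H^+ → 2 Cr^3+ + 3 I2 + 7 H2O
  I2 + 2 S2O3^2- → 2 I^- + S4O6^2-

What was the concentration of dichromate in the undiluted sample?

n(S2O3^2-) = 0.01409 × 0.1517 = 2.137 × 10^-3 mol
n(I2) = n(S2O3^2-)/2 = 1.069 × 10^-3 mol
From the 1:3 ratio, n(Cr2O7^2-) in the aliquot = 1/3 × 1.069 × 10^-3 = 3.562 × 10^-4 mol
[Cr2O7^2-]_dilute = 3.562 × 10^-4 / 0.009968 = 0.03574 mol/L
[Cr2O7^2-]_original = 0.03574 × 250.0/25.08 = 0.3562 mol/L

0.3562 M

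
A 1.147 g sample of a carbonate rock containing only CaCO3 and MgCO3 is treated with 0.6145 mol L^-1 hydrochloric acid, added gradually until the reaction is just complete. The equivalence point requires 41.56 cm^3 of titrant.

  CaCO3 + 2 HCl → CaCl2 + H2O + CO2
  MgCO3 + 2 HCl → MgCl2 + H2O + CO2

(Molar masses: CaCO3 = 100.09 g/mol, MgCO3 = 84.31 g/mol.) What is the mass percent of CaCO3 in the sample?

38.94 %

n(HCl) = 0.04156 × 0.6145 = 0.02554 mol
Let x = n(CaCO3), y = n(MgCO3).
Titrant: 2x + 2y = 0.02554;  mass: 100.09x + 84.31y = 1.147
Solving, x = 4.463 × 10^-3 mol, y = 8.307 × 10^-3 mol
mass of CaCO3 = 4.463 × 10^-3 × 100.09 = 0.4467 g
% CaCO3 = 0.4467 / 1.147 × 100 = 38.94 %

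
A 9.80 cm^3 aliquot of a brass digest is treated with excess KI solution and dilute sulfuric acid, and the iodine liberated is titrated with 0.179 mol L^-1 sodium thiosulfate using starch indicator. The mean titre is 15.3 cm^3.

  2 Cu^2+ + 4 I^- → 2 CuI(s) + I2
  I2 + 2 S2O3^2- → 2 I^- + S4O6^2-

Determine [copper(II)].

0.279 mol/L

n(S2O3^2-) = 0.0153 × 0.179 = 2.74 × 10^-3 mol
n(I2) = n(S2O3^2-)/2 = 1.37 × 10^-3 mol
From the 2:1 ratio, n(Cu2+) in the aliquot = 2/1 × 1.37 × 10^-3 = 2.74 × 10^-3 mol
[Cu2+] = 2.74 × 10^-3 / 0.00980 = 0.279 mol/L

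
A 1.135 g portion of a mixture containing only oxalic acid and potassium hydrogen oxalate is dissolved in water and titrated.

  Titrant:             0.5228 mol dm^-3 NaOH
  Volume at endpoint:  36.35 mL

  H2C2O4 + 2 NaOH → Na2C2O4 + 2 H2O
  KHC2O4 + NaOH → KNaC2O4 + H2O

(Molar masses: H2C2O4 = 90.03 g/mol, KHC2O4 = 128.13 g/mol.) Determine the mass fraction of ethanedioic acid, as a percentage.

n(NaOH) = 0.03635 × 0.5228 = 0.01900 mol
Let x = n(H2C2O4), y = n(KHC2O4).
Titrant: 2x + 1y = 0.01900;  mass: 90.03x + 128.13y = 1.135
Solving, x = 7.820 × 10^-3 mol, y = 3.363 × 10^-3 mol
mass of H2C2O4 = 7.820 × 10^-3 × 90.03 = 0.7041 g
% H2C2O4 = 0.7041 / 1.135 × 100 = 62.03 %

62.03 %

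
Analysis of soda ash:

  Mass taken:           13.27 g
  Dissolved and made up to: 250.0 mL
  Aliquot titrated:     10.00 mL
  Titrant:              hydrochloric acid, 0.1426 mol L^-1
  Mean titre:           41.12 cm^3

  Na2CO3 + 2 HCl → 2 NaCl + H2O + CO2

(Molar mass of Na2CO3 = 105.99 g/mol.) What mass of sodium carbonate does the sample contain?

n(HCl) per titration = 0.04112 × 0.1426 = 5.864 × 10^-3 mol
From the 1:2 ratio, n(Na2CO3) in each aliquot = 1/2 × 5.864 × 10^-3 = 2.932 × 10^-3 mol
n(Na2CO3) in the whole flask = 2.932 × 10^-3 × 250.0/10.00 = 0.07330 mol
mass of Na2CO3 = 0.07330 × 105.99 = 7.769 g

7.769 g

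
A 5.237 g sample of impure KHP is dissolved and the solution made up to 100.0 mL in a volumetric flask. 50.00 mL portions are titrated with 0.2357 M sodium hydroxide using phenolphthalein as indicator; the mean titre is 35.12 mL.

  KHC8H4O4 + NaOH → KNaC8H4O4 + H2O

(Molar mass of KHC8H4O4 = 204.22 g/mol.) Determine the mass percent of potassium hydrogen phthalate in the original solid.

n(NaOH) per titration = 0.03512 × 0.2357 = 8.278 × 10^-3 mol
n(KHC8H4O4) in each aliquot = 8.278 × 10^-3 mol (1:1 ratio)
n(KHC8H4O4) in the whole flask = 8.278 × 10^-3 × 100.0/50.00 = 0.01656 mol
mass of KHC8H4O4 = 0.01656 × 204.22 = 3.381 g
% KHC8H4O4 = 3.381 / 5.237 × 100 = 64.56 %

64.56 %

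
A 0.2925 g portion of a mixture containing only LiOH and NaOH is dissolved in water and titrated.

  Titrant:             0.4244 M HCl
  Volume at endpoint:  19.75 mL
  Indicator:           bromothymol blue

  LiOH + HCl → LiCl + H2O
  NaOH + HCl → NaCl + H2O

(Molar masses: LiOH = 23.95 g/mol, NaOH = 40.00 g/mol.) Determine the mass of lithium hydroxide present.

n(HCl) = 0.01975 × 0.4244 = 8.382 × 10^-3 mol
Let x = n(LiOH), y = n(NaOH).
Titrant: 1x + 1y = 8.382 × 10^-3;  mass: 23.95x + 40.00y = 0.2925
Solving, x = 2.665 × 10^-3 mol, y = 5.717 × 10^-3 mol
mass of LiOH = 2.665 × 10^-3 × 23.95 = 0.06383 g

0.06383 g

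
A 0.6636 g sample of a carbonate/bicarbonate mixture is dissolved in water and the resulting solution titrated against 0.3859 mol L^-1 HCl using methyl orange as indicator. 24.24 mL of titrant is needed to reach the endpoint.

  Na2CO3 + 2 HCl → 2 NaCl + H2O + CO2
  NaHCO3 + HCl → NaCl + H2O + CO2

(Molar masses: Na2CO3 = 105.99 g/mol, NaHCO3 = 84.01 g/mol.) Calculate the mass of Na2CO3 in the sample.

n(HCl) = 0.02424 × 0.3859 = 9.354 × 10^-3 mol
Let x = n(Na2CO3), y = n(NaHCO3).
Titrant: 2x + 1y = 9.354 × 10^-3;  mass: 105.99x + 84.01y = 0.6636
Solving, x = 1.971 × 10^-3 mol, y = 5.413 × 10^-3 mol
mass of Na2CO3 = 1.971 × 10^-3 × 105.99 = 0.2089 g

0.2089 g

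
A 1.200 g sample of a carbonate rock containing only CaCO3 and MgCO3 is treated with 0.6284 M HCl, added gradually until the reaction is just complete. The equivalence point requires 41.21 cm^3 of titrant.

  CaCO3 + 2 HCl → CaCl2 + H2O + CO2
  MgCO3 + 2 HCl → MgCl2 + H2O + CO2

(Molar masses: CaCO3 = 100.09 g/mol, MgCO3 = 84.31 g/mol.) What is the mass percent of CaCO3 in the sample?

57.26 %

n(HCl) = 0.04121 × 0.6284 = 0.02590 mol
Let x = n(CaCO3), y = n(MgCO3).
Titrant: 2x + 2y = 0.02590;  mass: 100.09x + 84.31y = 1.200
Solving, x = 6.866 × 10^-3 mol, y = 6.083 × 10^-3 mol
mass of CaCO3 = 6.866 × 10^-3 × 100.09 = 0.6872 g
% CaCO3 = 0.6872 / 1.200 × 100 = 57.26 %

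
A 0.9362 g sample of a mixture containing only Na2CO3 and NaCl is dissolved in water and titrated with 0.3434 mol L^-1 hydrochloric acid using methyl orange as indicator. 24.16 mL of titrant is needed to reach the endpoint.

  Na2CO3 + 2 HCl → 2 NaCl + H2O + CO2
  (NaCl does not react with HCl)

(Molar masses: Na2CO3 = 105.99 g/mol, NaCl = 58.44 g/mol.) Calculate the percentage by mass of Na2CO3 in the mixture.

n(HCl) = 0.02416 × 0.3434 = 8.297 × 10^-3 mol
Let x = n(Na2CO3), y = n(NaCl).
Titrant: 2x = 8.297 × 10^-3;  mass: 105.99x + 58.44y = 0.9362
Solving, x = 4.148 × 10^-3 mol, y = 8.496 × 10^-3 mol
mass of Na2CO3 = 4.148 × 10^-3 × 105.99 = 0.4397 g
% Na2CO3 = 0.4397 / 0.9362 × 100 = 46.96 %

46.96 %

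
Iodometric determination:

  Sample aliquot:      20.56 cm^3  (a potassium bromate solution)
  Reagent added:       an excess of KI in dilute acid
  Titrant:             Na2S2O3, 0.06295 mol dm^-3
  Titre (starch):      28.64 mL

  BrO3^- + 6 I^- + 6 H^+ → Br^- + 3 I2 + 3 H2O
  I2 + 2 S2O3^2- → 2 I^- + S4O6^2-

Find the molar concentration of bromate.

0.01461 mol/L

n(S2O3^2-) = 0.02864 × 0.06295 = 1.803 × 10^-3 mol
n(I2) = n(S2O3^2-)/2 = 9.014 × 10^-4 mol
From the 1:3 ratio, n(BrO3^-) in the aliquot = 1/3 × 9.014 × 10^-4 = 3.005 × 10^-4 mol
[BrO3^-] = 3.005 × 10^-4 / 0.02056 = 0.01461 mol/L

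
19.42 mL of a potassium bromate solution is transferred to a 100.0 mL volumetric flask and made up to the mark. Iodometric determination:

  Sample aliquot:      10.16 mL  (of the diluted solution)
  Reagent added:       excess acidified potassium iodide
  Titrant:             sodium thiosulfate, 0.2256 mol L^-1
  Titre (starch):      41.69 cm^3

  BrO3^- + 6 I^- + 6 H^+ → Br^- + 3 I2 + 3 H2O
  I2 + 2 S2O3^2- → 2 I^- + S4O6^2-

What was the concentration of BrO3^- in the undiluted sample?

n(S2O3^2-) = 0.04169 × 0.2256 = 9.405 × 10^-3 mol
n(I2) = n(S2O3^2-)/2 = 4.703 × 10^-3 mol
From the 1:3 ratio, n(BrO3^-) in the aliquot = 1/3 × 4.703 × 10^-3 = 1.568 × 10^-3 mol
[BrO3^-]_dilute = 1.568 × 10^-3 / 0.01016 = 0.1543 mol/L
[BrO3^-]_original = 0.1543 × 100.0/19.42 = 0.7945 mol/L

0.7945 mol/L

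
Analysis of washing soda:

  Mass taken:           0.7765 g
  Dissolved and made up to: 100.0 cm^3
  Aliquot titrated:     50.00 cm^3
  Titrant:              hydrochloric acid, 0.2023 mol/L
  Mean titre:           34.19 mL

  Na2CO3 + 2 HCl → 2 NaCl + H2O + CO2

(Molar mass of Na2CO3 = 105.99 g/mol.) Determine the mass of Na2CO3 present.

0.7331 g

n(HCl) per titration = 0.03419 × 0.2023 = 6.917 × 10^-3 mol
From the 1:2 ratio, n(Na2CO3) in each aliquot = 1/2 × 6.917 × 10^-3 = 3.458 × 10^-3 mol
n(Na2CO3) in the whole flask = 3.458 × 10^-3 × 100.0/50.00 = 6.917 × 10^-3 mol
mass of Na2CO3 = 6.917 × 10^-3 × 105.99 = 0.7331 g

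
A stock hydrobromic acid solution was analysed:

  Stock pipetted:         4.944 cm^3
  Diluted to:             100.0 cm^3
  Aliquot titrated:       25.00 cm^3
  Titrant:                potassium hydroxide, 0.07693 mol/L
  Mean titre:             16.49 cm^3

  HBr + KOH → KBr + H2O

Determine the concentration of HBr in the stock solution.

1.026 mol/L

n(KOH) = 0.01649 × 0.07693 = 1.269 × 10^-3 mol
n(HBr) in the aliquot = 1.269 × 10^-3 mol (1:1 ratio)
[HBr]_dilute = 1.269 × 10^-3 / 0.02500 = 0.05074 mol/L
Dilution factor = 100.0 / 4.944 = 20.23
[HBr]_stock = 0.05074 × 20.23 = 1.026 mol/L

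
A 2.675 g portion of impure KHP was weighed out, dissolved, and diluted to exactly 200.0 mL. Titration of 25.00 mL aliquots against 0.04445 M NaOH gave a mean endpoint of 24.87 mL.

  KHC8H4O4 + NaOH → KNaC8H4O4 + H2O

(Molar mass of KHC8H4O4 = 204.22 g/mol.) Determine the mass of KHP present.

n(NaOH) per titration = 0.02487 × 0.04445 = 1.105 × 10^-3 mol
n(KHC8H4O4) in each aliquot = 1.105 × 10^-3 mol (1:1 ratio)
n(KHC8H4O4) in the whole flask = 1.105 × 10^-3 × 200.0/25.00 = 8.844 × 10^-3 mol
mass of KHC8H4O4 = 8.844 × 10^-3 × 204.22 = 1.806 g

1.806 g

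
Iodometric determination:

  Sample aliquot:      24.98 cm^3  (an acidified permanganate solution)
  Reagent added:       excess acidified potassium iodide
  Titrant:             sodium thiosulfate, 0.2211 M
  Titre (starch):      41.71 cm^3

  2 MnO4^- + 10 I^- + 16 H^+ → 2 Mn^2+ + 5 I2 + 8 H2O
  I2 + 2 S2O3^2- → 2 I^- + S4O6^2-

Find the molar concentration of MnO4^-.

n(S2O3^2-) = 0.04171 × 0.2211 = 9.222 × 10^-3 mol
n(I2) = n(S2O3^2-)/2 = 4.611 × 10^-3 mol
From the 2:5 ratio, n(MnO4^-) in the aliquot = 2/5 × 4.611 × 10^-3 = 1.844 × 10^-3 mol
[MnO4^-] = 1.844 × 10^-3 / 0.02498 = 0.07384 mol/L

0.07384 M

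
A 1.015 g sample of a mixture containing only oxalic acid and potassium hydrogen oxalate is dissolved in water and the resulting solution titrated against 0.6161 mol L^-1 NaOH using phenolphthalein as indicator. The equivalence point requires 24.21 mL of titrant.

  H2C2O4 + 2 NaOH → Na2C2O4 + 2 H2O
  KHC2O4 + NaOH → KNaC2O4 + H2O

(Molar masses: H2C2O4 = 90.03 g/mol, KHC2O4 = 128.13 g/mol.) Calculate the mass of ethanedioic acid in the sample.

n(NaOH) = 0.02421 × 0.6161 = 0.01492 mol
Let x = n(H2C2O4), y = n(KHC2O4).
Titrant: 2x + 1y = 0.01492;  mass: 90.03x + 128.13y = 1.015
Solving, x = 5.391 × 10^-3 mol, y = 4.134 × 10^-3 mol
mass of H2C2O4 = 5.391 × 10^-3 × 90.03 = 0.4854 g

0.4854 g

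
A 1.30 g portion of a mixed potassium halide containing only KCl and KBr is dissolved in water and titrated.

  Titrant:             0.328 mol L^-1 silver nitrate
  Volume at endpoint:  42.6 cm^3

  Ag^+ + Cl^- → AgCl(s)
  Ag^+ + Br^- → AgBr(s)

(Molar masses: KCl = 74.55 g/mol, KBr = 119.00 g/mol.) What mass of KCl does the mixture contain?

n(AgNO3) = 0.0426 × 0.328 = 0.0140 mol
Let x = n(KCl), y = n(KBr).
Titrant: 1x + 1y = 0.0140;  mass: 74.55x + 119.00y = 1.30
Solving, x = 8.16 × 10^-3 mol, y = 5.81 × 10^-3 mol
mass of KCl = 8.16 × 10^-3 × 74.55 = 0.608 g

0.608 g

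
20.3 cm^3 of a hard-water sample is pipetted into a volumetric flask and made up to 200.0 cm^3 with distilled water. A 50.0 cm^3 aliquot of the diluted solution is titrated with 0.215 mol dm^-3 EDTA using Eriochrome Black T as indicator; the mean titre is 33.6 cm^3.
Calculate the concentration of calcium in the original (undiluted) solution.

Ca^2+ + EDTA^4- → [Ca(EDTA)]^2-
n(EDTA) = 0.0336 × 0.215 = 7.22 × 10^-3 mol
n(Ca2+) in the aliquot = 7.22 × 10^-3 mol (1:1 ratio)
[Ca2+]_dilute = 7.22 × 10^-3 / 0.0500 = 0.144 mol/L
Dilution factor = 200.0 / 20.3 = 9.852
[Ca2+]_stock = 0.144 × 9.852 = 1.42 mol/L

1.42 mol/L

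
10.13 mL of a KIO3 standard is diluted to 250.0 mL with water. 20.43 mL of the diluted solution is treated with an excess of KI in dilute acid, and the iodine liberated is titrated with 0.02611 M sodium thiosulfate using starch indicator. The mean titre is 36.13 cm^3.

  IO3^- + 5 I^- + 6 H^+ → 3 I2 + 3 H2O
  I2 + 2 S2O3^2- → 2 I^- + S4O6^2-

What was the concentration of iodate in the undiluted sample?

n(S2O3^2-) = 0.03613 × 0.02611 = 9.434 × 10^-4 mol
n(I2) = n(S2O3^2-)/2 = 4.717 × 10^-4 mol
From the 1:3 ratio, n(IO3^-) in the aliquot = 1/3 × 4.717 × 10^-4 = 1.572 × 10^-4 mol
[IO3^-]_dilute = 1.572 × 10^-4 / 0.02043 = 0.007696 mol/L
[IO3^-]_original = 0.007696 × 250.0/10.13 = 0.1899 mol/L

0.1899 M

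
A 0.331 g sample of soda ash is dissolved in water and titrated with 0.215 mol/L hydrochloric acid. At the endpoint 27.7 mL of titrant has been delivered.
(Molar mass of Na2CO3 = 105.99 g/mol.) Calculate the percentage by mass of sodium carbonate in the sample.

Na2CO3 + 2 HCl → 2 NaCl + H2O + CO2
n(HCl) = 0.0277 L × 0.215 mol/L = 5.96 × 10^-3 mol
From the 1:2 ratio, n(Na2CO3) = 1/2 × 5.96 × 10^-3 = 2.98 × 10^-3 mol
mass of Na2CO3 = 2.98 × 10^-3 × 105.99 g/mol = 0.316 g
% Na2CO3 = 0.316 / 0.331 × 100 = 95.4 %

95.4 %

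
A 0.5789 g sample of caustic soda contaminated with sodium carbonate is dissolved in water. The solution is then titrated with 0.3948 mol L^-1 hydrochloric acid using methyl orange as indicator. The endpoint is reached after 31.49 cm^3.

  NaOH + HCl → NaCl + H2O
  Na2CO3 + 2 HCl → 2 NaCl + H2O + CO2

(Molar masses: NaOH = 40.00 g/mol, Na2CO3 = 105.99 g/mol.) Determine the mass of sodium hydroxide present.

n(HCl) = 0.03149 × 0.3948 = 0.01243 mol
Let x = n(NaOH), y = n(Na2CO3).
Titrant: 1x + 2y = 0.01243;  mass: 40.00x + 105.99y = 0.5789
Solving, x = 6.152 × 10^-3 mol, y = 3.140 × 10^-3 mol
mass of NaOH = 6.152 × 10^-3 × 40.00 = 0.2461 g

0.2461 g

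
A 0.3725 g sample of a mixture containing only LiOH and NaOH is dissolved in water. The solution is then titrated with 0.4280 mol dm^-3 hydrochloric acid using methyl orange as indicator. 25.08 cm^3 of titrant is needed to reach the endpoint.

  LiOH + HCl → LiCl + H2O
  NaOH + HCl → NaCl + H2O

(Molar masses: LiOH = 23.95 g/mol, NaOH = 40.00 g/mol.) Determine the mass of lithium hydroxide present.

n(HCl) = 0.02508 × 0.4280 = 0.01073 mol
Let x = n(LiOH), y = n(NaOH).
Titrant: 1x + 1y = 0.01073;  mass: 23.95x + 40.00y = 0.3725
Solving, x = 3.543 × 10^-3 mol, y = 7.191 × 10^-3 mol
mass of LiOH = 3.543 × 10^-3 × 23.95 = 0.08486 g

0.08486 g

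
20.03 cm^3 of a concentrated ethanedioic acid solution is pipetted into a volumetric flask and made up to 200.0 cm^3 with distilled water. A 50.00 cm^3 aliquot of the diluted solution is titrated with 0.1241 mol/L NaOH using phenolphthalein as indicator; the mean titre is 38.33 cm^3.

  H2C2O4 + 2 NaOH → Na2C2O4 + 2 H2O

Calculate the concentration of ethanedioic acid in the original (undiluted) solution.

n(NaOH) = 0.03833 × 0.1241 = 4.757 × 10^-3 mol
From the 1:2 ratio, n(H2C2O4) in the aliquot = 1/2 × 4.757 × 10^-3 = 2.378 × 10^-3 mol
[H2C2O4]_dilute = 2.378 × 10^-3 / 0.05000 = 0.04757 mol/L
Dilution factor = 200.0 / 20.03 = 9.985
[H2C2O4]_stock = 0.04757 × 9.985 = 0.4750 mol/L

0.4750 mol/L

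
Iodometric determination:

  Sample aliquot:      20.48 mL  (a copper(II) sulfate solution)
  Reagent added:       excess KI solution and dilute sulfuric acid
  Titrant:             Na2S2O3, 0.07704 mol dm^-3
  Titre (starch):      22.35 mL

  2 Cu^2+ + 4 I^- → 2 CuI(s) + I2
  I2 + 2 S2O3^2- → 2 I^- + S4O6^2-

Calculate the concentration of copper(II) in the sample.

n(S2O3^2-) = 0.02235 × 0.07704 = 1.722 × 10^-3 mol
n(I2) = n(S2O3^2-)/2 = 8.609 × 10^-4 mol
From the 2:1 ratio, n(Cu2+) in the aliquot = 2/1 × 8.609 × 10^-4 = 1.722 × 10^-3 mol
[Cu2+] = 1.722 × 10^-3 / 0.02048 = 0.08407 mol/L

0.08407 mol/L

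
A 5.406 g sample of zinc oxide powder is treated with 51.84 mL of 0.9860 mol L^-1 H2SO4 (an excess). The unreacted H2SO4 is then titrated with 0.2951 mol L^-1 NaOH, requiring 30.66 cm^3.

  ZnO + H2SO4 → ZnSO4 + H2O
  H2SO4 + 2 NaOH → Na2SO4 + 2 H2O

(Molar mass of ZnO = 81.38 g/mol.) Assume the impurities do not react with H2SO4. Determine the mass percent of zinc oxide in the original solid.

70.14 %

n(H2SO4) added = 0.05184 × 0.9860 = 0.05111 mol
n(NaOH) used in back-titration = 0.03066 × 0.2951 = 9.048 × 10^-3 mol
From the 1:2 ratio, n(H2SO4) left over = 1/2 × 9.048 × 10^-3 = 4.524 × 10^-3 mol
n(H2SO4) consumed by analyte = 0.05111 − 4.524 × 10^-3 = 0.04659 mol
n(ZnO) = 0.04659 mol (1:1 ratio)
mass of ZnO = 0.04659 × 81.38 = 3.792 g
% ZnO = 3.792 / 5.406 × 100 = 70.14 %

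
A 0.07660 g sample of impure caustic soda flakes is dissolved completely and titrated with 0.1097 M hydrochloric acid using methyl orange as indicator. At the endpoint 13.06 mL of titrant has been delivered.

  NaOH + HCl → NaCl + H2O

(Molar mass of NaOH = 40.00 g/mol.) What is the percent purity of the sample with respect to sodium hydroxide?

74.81 %

n(HCl) = 0.01306 L × 0.1097 mol/L = 1.433 × 10^-3 mol
n(NaOH) = 1.433 × 10^-3 mol (1:1 ratio)
mass of NaOH = 1.433 × 10^-3 × 40.00 g/mol = 0.05731 g
% NaOH = 0.05731 / 0.07660 × 100 = 74.81 %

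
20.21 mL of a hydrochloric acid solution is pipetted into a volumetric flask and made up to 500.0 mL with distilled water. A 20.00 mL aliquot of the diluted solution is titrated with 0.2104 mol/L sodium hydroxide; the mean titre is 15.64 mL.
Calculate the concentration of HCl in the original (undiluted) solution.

4.071 mol/L

HCl + NaOH → NaCl + H2O
n(NaOH) = 0.01564 × 0.2104 = 3.291 × 10^-3 mol
n(HCl) in the aliquot = 3.291 × 10^-3 mol (1:1 ratio)
[HCl]_dilute = 3.291 × 10^-3 / 0.02000 = 0.1645 mol/L
Dilution factor = 500.0 / 20.21 = 24.74
[HCl]_stock = 0.1645 × 24.74 = 4.071 mol/L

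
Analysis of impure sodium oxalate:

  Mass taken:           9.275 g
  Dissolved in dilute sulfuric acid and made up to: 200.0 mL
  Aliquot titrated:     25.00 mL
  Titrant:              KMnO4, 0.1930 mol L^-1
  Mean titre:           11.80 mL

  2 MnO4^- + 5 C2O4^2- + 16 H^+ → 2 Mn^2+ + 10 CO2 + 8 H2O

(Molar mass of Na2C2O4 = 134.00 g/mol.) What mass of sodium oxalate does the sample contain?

n(KMnO4) per titration = 0.01180 × 0.1930 = 2.277 × 10^-3 mol
From the 5:2 ratio, n(Na2C2O4) in each aliquot = 5/2 × 2.277 × 10^-3 = 5.694 × 10^-3 mol
n(Na2C2O4) in the whole flask = 5.694 × 10^-3 × 200.0/25.00 = 0.04555 mol
mass of Na2C2O4 = 0.04555 × 134.00 = 6.103 g

6.103 g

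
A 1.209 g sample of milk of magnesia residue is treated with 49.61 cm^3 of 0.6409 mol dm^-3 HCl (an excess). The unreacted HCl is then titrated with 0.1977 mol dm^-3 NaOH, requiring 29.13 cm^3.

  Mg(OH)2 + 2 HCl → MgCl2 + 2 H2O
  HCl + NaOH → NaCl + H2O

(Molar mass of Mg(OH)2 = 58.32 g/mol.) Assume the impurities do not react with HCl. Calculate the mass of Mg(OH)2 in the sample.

n(HCl) added = 0.04961 × 0.6409 = 0.03180 mol
n(NaOH) used in back-titration = 0.02913 × 0.1977 = 5.759 × 10^-3 mol
n(HCl) left over = 5.759 × 10^-3 mol (1:1 ratio)
n(HCl) consumed by analyte = 0.03180 − 5.759 × 10^-3 = 0.02604 mol
From the 1:2 ratio, n(Mg(OH)2) = 1/2 × 0.02604 = 0.01302 mol
mass of Mg(OH)2 = 0.01302 × 58.32 = 0.7592 g

0.7592 g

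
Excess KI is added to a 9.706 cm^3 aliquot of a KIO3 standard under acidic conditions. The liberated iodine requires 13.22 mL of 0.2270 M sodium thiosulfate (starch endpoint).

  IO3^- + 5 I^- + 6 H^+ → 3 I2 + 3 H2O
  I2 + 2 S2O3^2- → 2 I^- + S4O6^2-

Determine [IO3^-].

0.05153 M

n(S2O3^2-) = 0.01322 × 0.2270 = 3.001 × 10^-3 mol
n(I2) = n(S2O3^2-)/2 = 1.500 × 10^-3 mol
From the 1:3 ratio, n(IO3^-) in the aliquot = 1/3 × 1.500 × 10^-3 = 5.002 × 10^-4 mol
[IO3^-] = 5.002 × 10^-4 / 0.009706 = 0.05153 mol/L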